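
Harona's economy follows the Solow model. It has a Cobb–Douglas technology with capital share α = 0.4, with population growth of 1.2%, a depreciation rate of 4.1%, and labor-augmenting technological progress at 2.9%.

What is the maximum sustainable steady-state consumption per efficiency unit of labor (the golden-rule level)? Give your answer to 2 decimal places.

c_gold ≈ 1.73

At the golden rule, f'(k) = n + g + δ, so α·k^(α−1) = n + g + δ and k_gold = (α/(n + g + δ))^(1/(1−α)).
k_gold = (0.4/0.082)^(1/0.6) = 4.8780^1.6667 ≈ 14.0311
c_gold = f(k_gold) − (n + g + δ)·k_gold = 2.8763 − 0.082×14.0311 ≈ 1.7257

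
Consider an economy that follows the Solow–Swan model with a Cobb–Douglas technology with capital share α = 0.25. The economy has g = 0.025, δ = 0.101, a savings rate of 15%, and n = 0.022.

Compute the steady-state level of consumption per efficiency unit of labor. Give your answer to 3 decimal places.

c* = 0.854

In steady state, investment equals break-even investment: s·k^α = (n + g + δ)·k.
Rearranging, k^(1−α) = s / (n + g + δ).
k^0.75 = 0.15 / (0.022 + 0.025 + 0.101) = 0.15 / 0.148 = 1.0135
k* = 1.0135^(1/0.75) ≈ 1.0180
y* = (k*)^α = 1.0180^0.25 ≈ 1.0045
c* = (1 − s)·y* = (1 − 0.15) × 1.0045 ≈ 0.8538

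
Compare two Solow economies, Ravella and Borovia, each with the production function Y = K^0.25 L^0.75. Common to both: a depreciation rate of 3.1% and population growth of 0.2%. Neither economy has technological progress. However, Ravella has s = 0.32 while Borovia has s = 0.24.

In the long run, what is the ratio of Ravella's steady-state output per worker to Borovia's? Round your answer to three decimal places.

ratio ≈ 1.101

Steady-state y* = [s/(n + δ)]^(α/(1−α)), so the ratio is [ (s_R/(n + δ)_R) / (s_B/(n + δ)_B) ]^0.3333.
s_R/(n + δ)_R = 0.32/0.033 = 9.6970; s_B/(n + δ)_B = 0.24/0.033 = 7.2727.
Ratio = (9.6970/7.2727)^0.3333 = 1.3333^0.3333 ≈ 1.1006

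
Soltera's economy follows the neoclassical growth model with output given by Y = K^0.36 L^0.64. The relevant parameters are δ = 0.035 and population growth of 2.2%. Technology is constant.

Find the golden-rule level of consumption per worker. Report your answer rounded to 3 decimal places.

c_gold ≈ 1.805

At the golden rule, f'(k) = n + δ, so α·k^(α−1) = n + δ and k_gold = (α/(n + δ))^(1/(1−α)).
k_gold = (0.36/0.057)^(1/0.64) = 6.3158^1.5625 ≈ 17.8102
c_gold = f(k_gold) − (n + δ)·k_gold = 2.8199 − 0.057×17.8102 ≈ 1.8047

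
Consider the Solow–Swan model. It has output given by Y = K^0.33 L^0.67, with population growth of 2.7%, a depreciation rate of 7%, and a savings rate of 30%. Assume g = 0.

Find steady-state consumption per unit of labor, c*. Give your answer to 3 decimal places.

In steady state, investment equals break-even investment: s·k^α = (n + δ)·k.
Rearranging, k^(1−α) = s / (n + δ).
k^0.67 = 0.30 / (0.027 + 0.070) = 0.30 / 0.097 = 3.0928
k* = 3.0928^(1/0.67) ≈ 5.3935
y* = (k*)^α = 5.3935^0.33 ≈ 1.7439
c* = (1 − s)·y* = (1 − 0.30) × 1.7439 ≈ 1.2207

c* = 1.221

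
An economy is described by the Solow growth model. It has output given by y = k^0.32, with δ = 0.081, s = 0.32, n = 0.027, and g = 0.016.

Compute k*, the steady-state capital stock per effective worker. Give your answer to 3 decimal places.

At the steady state, Δk = 0, so s·k^α = (n + g + δ)·k.
Dividing both sides by k: k^(1−α) = s / (n + g + δ).
k^0.68 = 0.32 / (0.027 + 0.016 + 0.081) = 0.32 / 0.124 = 2.5806
k* = 2.5806^(1/0.68) ≈ 4.0315

k* = 4.032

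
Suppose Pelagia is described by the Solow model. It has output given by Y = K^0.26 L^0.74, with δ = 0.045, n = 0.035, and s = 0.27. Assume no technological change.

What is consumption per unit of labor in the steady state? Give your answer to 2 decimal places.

c* = 1.12

At the steady state, Δk = 0, so s·k^α = (n + δ)·k.
Dividing both sides by k: k^(1−α) = s / (n + δ).
k^0.74 = 0.27 / (0.035 + 0.045) = 0.27 / 0.080 = 3.3750
k* = 3.3750^(1/0.74) ≈ 5.1747
y* = (k*)^α = 5.1747^0.26 ≈ 1.5332
c* = (1 − s)·y* = (1 − 0.27) × 1.5332 ≈ 1.1192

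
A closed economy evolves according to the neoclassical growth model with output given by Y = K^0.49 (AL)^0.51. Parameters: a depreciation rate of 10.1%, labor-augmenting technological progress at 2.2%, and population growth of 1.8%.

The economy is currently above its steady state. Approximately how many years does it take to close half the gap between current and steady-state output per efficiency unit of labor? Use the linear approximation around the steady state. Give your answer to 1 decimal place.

Near the steady state the convergence rate is λ = (1 − α)(n + g + δ).
λ = (1 − 0.49) × 0.141 = 0.51 × 0.141 = 0.07191
Half-life = ln 2 / λ = 0.6931 / 0.07191 ≈ 9.64 years

half-life ≈ 9.6 years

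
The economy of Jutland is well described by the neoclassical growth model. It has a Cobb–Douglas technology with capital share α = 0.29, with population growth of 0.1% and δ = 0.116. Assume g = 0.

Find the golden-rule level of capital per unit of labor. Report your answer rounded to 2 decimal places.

The golden rule sets f'(k) = n + δ, i.e. α·k^(α−1) = n + δ.
So k^(1−α) = α / (n + δ) = 0.29 / 0.117 = 2.4786.
k_gold = 2.4786^(1/0.71) ≈ 3.5910

k_gold ≈ 3.59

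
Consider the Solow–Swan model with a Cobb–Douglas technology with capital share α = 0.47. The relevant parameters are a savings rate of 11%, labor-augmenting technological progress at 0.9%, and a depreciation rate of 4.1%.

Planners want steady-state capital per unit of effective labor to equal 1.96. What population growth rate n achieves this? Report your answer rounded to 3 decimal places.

At the steady state, Δk = 0, so s·k^α = (n + g + δ)·k.
So s / (n + g + δ) = (k*)^(1−α) = 1.96^0.53 = 1.4286.
Therefore n + g + δ = s / 1.4286 = 0.11 / 1.4286 = 0.0770, so n = 0.0770 − 0.050 = 0.0270.

n ≈ 0.027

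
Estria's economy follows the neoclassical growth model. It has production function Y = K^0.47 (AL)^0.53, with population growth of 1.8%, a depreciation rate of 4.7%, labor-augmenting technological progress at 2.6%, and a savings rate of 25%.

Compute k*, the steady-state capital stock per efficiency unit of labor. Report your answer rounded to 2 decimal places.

k* ≈ 6.73

Steady state requires s·f(k) = (n + g + δ)·k, i.e. s·k^α = (n + g + δ)·k.
Dividing both sides by k: k^(1−α) = s / (n + g + δ).
k^0.53 = 0.25 / (0.018 + 0.026 + 0.047) = 0.25 / 0.091 = 2.7473
k* = 2.7473^(1/0.53) ≈ 6.7317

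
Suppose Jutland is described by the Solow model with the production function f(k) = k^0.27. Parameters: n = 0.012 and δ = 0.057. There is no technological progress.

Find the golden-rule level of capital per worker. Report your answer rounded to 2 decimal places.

k_gold ≈ 6.48

The golden rule sets f'(k) = n + δ, i.e. α·k^(α−1) = n + δ.
So k^(1−α) = α / (n + δ) = 0.27 / 0.069 = 3.9130.
k_gold = 3.9130^(1/0.73) ≈ 6.4812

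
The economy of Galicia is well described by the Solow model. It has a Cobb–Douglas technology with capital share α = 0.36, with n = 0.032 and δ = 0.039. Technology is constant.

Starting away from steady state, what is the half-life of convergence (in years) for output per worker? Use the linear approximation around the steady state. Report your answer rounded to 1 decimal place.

Near the steady state the convergence rate is λ = (1 − α)(n + δ).
λ = (1 − 0.36) × 0.071 = 0.64 × 0.071 = 0.04544
Half-life = ln 2 / λ = 0.6931 / 0.04544 ≈ 15.25 years

half-life ≈ 15.3 years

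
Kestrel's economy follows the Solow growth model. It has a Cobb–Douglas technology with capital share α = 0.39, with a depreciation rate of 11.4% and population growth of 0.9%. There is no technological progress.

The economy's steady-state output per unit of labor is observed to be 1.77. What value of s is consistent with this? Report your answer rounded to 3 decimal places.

At the steady state, Δk = 0, so s·k^α = (n + δ)·k.
Since y* = [s/(n + δ)]^(α/(1−α)), we have s/(n + δ) = (y*)^((1−α)/α) = 1.77^1.5641 = 2.4426.
Therefore s = 2.4426 × (n + δ) = 2.4426 × 0.123 = 0.3004.

s ≈ 0.300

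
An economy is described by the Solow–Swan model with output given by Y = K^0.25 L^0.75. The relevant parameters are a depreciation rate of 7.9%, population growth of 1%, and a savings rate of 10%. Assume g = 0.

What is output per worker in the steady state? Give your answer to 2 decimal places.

At the steady state, Δk = 0, so s·k^α = (n + δ)·k.
Rearranging, k^(1−α) = s / (n + δ).
k^0.75 = 0.10 / (0.010 + 0.079) = 0.10 / 0.089 = 1.1236
k* = 1.1236^(1/0.75) ≈ 1.1681
y* = (k*)^α = 1.1681^0.25 ≈ 1.0396

y* ≈ 1.04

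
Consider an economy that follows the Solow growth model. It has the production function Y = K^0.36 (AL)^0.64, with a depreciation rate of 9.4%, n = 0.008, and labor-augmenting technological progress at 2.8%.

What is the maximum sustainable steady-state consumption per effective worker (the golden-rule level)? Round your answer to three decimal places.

At the golden rule, f'(k) = n + g + δ, so α·k^(α−1) = n + g + δ and k_gold = (α/(n + g + δ))^(1/(1−α)).
k_gold = (0.36/0.130)^(1/0.64) = 2.7692^1.5625 ≈ 4.9111
c_gold = f(k_gold) − (n + g + δ)·k_gold = 1.7735 − 0.130×4.9111 ≈ 1.1351

c_gold ≈ 1.135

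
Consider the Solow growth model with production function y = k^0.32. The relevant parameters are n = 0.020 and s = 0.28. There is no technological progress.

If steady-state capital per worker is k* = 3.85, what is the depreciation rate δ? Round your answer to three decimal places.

δ ≈ 0.092

In steady state, investment equals break-even investment: s·k^α = (n + δ)·k.
So s / (n + δ) = (k*)^(1−α) = 3.85^0.68 = 2.5010.
Therefore n + δ = s / 2.5010 = 0.28 / 2.5010 = 0.1120, so δ = 0.1120 − 0.020 = 0.0920.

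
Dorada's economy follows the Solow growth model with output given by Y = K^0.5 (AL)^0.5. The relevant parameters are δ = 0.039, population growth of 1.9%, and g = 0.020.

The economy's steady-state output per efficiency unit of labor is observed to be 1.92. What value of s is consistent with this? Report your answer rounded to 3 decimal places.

In steady state, investment equals break-even investment: s·k^α = (n + g + δ)·k.
Since y* = [s/(n + g + δ)]^(α/(1−α)), we have s/(n + g + δ) = (y*)^((1−α)/α) = 1.92^1 = 1.9200.
Therefore s = 1.9200 × (n + g + δ) = 1.9200 × 0.078 = 0.1498.

s ≈ 0.150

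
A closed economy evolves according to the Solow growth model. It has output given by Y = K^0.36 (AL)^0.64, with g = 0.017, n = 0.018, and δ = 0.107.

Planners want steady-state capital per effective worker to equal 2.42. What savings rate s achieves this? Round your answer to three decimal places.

s ≈ 0.250

Steady state requires s·f(k) = (n + g + δ)·k, i.e. s·k^α = (n + g + δ)·k.
So s / (n + g + δ) = (k*)^(1−α) = 2.42^0.64 = 1.7605.
Therefore s = 1.7605 × (n + g + δ) = 1.7605 × 0.142 = 0.2500.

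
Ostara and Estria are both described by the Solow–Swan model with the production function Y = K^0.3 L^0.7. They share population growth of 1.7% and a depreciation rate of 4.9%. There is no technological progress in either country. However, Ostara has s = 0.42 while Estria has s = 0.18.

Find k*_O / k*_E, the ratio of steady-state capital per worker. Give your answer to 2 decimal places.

Steady-state k* = [s/(n + δ)]^(1/(1−α)), so the ratio is [ (s_O/(n + δ)_O) / (s_E/(n + δ)_E) ]^1.4286.
s_O/(n + δ)_O = 0.42/0.066 = 6.3636; s_E/(n + δ)_E = 0.18/0.066 = 2.7273.
Ratio = (6.3636/2.7273)^1.4286 = 2.3333^1.4286 ≈ 3.3549

k*_O / k*_E ≈ 3.35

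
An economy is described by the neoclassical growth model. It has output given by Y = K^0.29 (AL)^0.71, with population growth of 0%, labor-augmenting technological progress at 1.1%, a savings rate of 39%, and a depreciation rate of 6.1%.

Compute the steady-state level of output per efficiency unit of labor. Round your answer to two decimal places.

Steady state requires s·f(k) = (n + g + δ)·k, i.e. s·k^α = (n + g + δ)·k.
Dividing both sides by k: k^(1−α) = s / (n + g + δ).
k^0.71 = 0.39 / (0.000 + 0.011 + 0.061) = 0.39 / 0.072 = 5.4167
k* = 5.4167^(1/0.71) ≈ 10.8001
y* = (k*)^α = 10.8001^0.29 ≈ 1.9939

y* ≈ 1.99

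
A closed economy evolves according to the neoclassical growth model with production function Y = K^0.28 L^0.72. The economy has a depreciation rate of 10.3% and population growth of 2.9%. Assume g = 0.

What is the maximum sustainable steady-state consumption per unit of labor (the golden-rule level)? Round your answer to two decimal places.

At the golden rule, f'(k) = n + δ, so α·k^(α−1) = n + δ and k_gold = (α/(n + δ))^(1/(1−α)).
k_gold = (0.28/0.132)^(1/0.72) = 2.1212^1.3889 ≈ 2.8418
c_gold = f(k_gold) − (n + δ)·k_gold = 1.3397 − 0.132×2.8418 ≈ 0.9646

c_gold ≈ 0.96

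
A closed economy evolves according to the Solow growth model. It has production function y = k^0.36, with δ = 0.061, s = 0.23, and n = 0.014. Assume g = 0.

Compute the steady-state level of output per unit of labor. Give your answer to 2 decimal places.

y* = 1.88

Steady state requires s·f(k) = (n + δ)·k, i.e. s·k^α = (n + δ)·k.
Dividing both sides by k: k^(1−α) = s / (n + δ).
k^0.64 = 0.23 / (0.014 + 0.061) = 0.23 / 0.075 = 3.0667
k* = 3.0667^(1/0.64) ≈ 5.7600
y* = (k*)^α = 5.7600^0.36 ≈ 1.8782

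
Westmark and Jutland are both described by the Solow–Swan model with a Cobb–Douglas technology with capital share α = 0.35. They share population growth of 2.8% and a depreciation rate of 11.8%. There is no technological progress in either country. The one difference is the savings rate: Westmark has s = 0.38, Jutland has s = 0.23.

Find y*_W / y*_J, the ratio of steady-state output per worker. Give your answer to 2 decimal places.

Steady-state y* = [s/(n + δ)]^(α/(1−α)), so the ratio is [ (s_W/(n + δ)_W) / (s_J/(n + δ)_J) ]^0.5385.
s_W/(n + δ)_W = 0.38/0.146 = 2.6027; s_J/(n + δ)_J = 0.23/0.146 = 1.5753.
Ratio = (2.6027/1.5753)^0.5385 = 1.6522^0.5385 ≈ 1.3105

y*_W / y*_J ≈ 1.31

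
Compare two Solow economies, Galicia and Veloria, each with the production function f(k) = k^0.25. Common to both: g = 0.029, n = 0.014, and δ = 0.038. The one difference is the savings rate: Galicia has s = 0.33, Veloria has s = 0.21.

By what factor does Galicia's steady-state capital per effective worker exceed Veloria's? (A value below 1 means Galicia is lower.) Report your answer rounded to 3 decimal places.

Steady-state k* = [s/(n + g + δ)]^(1/(1−α)), so the ratio is [ (s_G/(n + g + δ)_G) / (s_V/(n + g + δ)_V) ]^1.3333.
s_G/(n + g + δ)_G = 0.33/0.081 = 4.0741; s_V/(n + g + δ)_V = 0.21/0.081 = 2.5926.
Ratio = (4.0741/2.5926)^1.3333 = 1.5714^1.3333 ≈ 1.8269

k*_G / k*_V ≈ 1.827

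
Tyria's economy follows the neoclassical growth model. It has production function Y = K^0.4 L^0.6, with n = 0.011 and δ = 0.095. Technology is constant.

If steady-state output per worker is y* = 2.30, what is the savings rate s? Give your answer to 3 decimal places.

In steady state, investment equals break-even investment: s·k^α = (n + δ)·k.
Since y* = [s/(n + δ)]^(α/(1−α)), we have s/(n + δ) = (y*)^((1−α)/α) = 2.30^1.5 = 3.4881.
Therefore s = 3.4881 × (n + δ) = 3.4881 × 0.106 = 0.3697.

s ≈ 0.370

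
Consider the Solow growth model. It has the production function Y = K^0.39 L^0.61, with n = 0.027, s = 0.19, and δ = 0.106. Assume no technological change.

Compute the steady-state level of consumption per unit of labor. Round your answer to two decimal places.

At the steady state, Δk = 0, so s·k^α = (n + δ)·k.
Rearranging, k^(1−α) = s / (n + δ).
k^0.61 = 0.19 / (0.027 + 0.106) = 0.19 / 0.133 = 1.4286
k* = 1.4286^(1/0.61) ≈ 1.7945
y* = (k*)^α = 1.7945^0.39 ≈ 1.2561
c* = (1 − s)·y* = (1 − 0.19) × 1.2561 ≈ 1.0174

c* = 1.02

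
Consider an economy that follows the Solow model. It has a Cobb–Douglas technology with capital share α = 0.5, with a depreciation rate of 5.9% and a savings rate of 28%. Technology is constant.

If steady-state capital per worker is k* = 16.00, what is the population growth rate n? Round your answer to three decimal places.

n ≈ 0.011

Steady state requires s·f(k) = (n + δ)·k, i.e. s·k^α = (n + δ)·k.
So s / (n + δ) = (k*)^(1−α) = 16.00^0.5 = 4.0000.
Therefore n + δ = s / 4.0000 = 0.28 / 4.0000 = 0.0700, so n = 0.0700 − 0.059 = 0.0110.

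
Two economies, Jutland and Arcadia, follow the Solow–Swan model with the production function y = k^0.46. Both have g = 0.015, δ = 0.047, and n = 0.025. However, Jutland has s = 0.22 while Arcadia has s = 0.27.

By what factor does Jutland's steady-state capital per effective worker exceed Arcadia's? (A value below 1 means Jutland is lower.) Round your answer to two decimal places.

ratio ≈ 0.68

Steady-state k* = [s/(n + g + δ)]^(1/(1−α)), so the ratio is [ (s_J/(n + g + δ)_J) / (s_A/(n + g + δ)_A) ]^1.8519.
s_J/(n + g + δ)_J = 0.22/0.087 = 2.5287; s_A/(n + g + δ)_A = 0.27/0.087 = 3.1034.
Ratio = (2.5287/3.1034)^1.8519 = 0.8148^1.8519 ≈ 0.6843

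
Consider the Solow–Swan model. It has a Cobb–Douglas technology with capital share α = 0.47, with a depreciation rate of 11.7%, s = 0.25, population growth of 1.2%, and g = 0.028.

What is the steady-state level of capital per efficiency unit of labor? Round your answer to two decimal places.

In steady state, investment equals break-even investment: s·k^α = (n + g + δ)·k.
Rearranging, k^(1−α) = s / (n + g + δ).
k^0.53 = 0.25 / (0.012 + 0.028 + 0.117) = 0.25 / 0.157 = 1.5924
k* = 1.5924^(1/0.53) ≈ 2.4056

k* ≈ 2.41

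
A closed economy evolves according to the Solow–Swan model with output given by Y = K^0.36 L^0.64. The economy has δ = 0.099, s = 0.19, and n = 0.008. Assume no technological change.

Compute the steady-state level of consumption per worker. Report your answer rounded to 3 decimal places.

At the steady state, Δk = 0, so s·k^α = (n + δ)·k.
Rearranging, k^(1−α) = s / (n + δ).
k^0.64 = 0.19 / (0.008 + 0.099) = 0.19 / 0.107 = 1.7757
k* = 1.7757^(1/0.64) ≈ 2.4527
y* = (k*)^α = 2.4527^0.36 ≈ 1.3812
c* = (1 − s)·y* = (1 − 0.19) × 1.3812 ≈ 1.1188

c* ≈ 1.119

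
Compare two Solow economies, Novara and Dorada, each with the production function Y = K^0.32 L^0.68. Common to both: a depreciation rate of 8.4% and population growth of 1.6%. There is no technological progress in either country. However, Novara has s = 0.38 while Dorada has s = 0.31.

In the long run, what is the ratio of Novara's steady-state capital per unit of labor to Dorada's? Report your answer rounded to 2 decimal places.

ratio ≈ 1.35

Steady-state k* = [s/(n + δ)]^(1/(1−α)), so the ratio is [ (s_N/(n + δ)_N) / (s_D/(n + δ)_D) ]^1.4706.
s_N/(n + δ)_N = 0.38/0.100 = 3.8000; s_D/(n + δ)_D = 0.31/0.100 = 3.1000.
Ratio = (3.8000/3.1000)^1.4706 = 1.2258^1.4706 ≈ 1.3491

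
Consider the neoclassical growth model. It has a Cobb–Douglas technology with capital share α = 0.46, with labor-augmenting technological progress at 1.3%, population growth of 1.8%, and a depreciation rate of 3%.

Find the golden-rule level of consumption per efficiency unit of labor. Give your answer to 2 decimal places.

c_gold ≈ 3.02

At the golden rule, f'(k) = n + g + δ, so α·k^(α−1) = n + g + δ and k_gold = (α/(n + g + δ))^(1/(1−α)).
k_gold = (0.46/0.061)^(1/0.54) = 7.5410^1.8519 ≈ 42.1610
c_gold = f(k_gold) − (n + g + δ)·k_gold = 5.5906 − 0.061×42.1610 ≈ 3.0188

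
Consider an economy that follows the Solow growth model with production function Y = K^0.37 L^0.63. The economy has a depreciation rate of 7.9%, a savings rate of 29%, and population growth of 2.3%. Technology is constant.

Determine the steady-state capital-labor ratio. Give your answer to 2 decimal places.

Steady state requires s·f(k) = (n + δ)·k, i.e. s·k^α = (n + δ)·k.
Dividing both sides by k: k^(1−α) = s / (n + δ).
k^0.63 = 0.29 / (0.023 + 0.079) = 0.29 / 0.102 = 2.8431
k* = 2.8431^(1/0.63) ≈ 5.2518

k* ≈ 5.25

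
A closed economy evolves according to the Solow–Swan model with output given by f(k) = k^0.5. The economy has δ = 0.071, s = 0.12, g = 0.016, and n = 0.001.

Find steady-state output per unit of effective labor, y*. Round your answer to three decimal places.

y* ≈ 1.364

Steady state requires s·f(k) = (n + g + δ)·k, i.e. s·k^α = (n + g + δ)·k.
Rearranging, k^(1−α) = s / (n + g + δ).
k^0.5 = 0.12 / (0.001 + 0.016 + 0.071) = 0.12 / 0.088 = 1.3636
k* = 1.3636^(1/0.5) ≈ 1.8594
y* = (k*)^α = 1.8594^0.5 ≈ 1.3636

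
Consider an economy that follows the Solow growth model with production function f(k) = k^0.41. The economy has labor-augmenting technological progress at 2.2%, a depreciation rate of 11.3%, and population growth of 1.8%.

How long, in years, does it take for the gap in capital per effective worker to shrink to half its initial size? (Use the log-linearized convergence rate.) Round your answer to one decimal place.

half-life ≈ 7.7 years

Near the steady state the convergence rate is λ = (1 − α)(n + g + δ).
λ = (1 − 0.41) × 0.153 = 0.59 × 0.153 = 0.09027
Half-life = ln 2 / λ = 0.6931 / 0.09027 ≈ 7.68 years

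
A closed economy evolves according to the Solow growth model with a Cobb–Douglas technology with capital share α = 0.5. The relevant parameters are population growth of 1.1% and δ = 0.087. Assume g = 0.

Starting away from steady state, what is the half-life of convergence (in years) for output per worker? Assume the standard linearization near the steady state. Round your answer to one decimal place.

Near the steady state the convergence rate is λ = (1 − α)(n + δ).
λ = (1 − 0.5) × 0.098 = 0.5 × 0.098 = 0.0490
Half-life = ln 2 / λ = 0.6931 / 0.0490 ≈ 14.14 years

t_½ ≈ 14.1 years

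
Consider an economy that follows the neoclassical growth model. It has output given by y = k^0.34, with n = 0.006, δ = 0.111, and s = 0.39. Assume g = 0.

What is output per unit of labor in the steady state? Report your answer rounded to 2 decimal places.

Steady state requires s·f(k) = (n + δ)·k, i.e. s·k^α = (n + δ)·k.
Dividing both sides by k: k^(1−α) = s / (n + δ).
k^0.66 = 0.39 / (0.006 + 0.111) = 0.39 / 0.117 = 3.3333
k* = 3.3333^(1/0.66) ≈ 6.1977
y* = (k*)^α = 6.1977^0.34 ≈ 1.8593

y* ≈ 1.86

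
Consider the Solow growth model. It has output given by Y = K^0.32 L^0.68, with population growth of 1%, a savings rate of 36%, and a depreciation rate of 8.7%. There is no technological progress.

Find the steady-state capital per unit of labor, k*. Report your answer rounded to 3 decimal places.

k* = 6.879

Steady state requires s·f(k) = (n + δ)·k, i.e. s·k^α = (n + δ)·k.
Dividing both sides by k: k^(1−α) = s / (n + δ).
k^0.68 = 0.36 / (0.010 + 0.087) = 0.36 / 0.097 = 3.7113
k* = 3.7113^(1/0.68) ≈ 6.8792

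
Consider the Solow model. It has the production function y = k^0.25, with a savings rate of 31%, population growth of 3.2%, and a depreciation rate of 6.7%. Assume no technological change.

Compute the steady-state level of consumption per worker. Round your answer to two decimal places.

c* = 1.01

At the steady state, Δk = 0, so s·k^α = (n + δ)·k.
Rearranging, k^(1−α) = s / (n + δ).
k^0.75 = 0.31 / (0.032 + 0.067) = 0.31 / 0.099 = 3.1313
k* = 3.1313^(1/0.75) ≈ 4.5811
y* = (k*)^α = 4.5811^0.25 ≈ 1.4630
c* = (1 − s)·y* = (1 − 0.31) × 1.4630 ≈ 1.0095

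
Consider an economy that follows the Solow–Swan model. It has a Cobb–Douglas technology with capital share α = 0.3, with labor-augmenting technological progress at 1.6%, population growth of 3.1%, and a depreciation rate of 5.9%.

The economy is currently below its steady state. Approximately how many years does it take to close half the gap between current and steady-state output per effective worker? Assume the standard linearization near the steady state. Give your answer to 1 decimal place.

Near the steady state the convergence rate is λ = (1 − α)(n + g + δ).
λ = (1 − 0.3) × 0.106 = 0.7 × 0.106 = 0.0742
Half-life = ln 2 / λ = 0.6931 / 0.0742 ≈ 9.34 years

t_½ ≈ 9.3 years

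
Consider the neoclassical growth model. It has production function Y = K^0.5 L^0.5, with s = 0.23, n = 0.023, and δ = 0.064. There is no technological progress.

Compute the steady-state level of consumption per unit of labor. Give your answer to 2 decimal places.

c* ≈ 2.04

In steady state, investment equals break-even investment: s·k^α = (n + δ)·k.
Dividing both sides by k: k^(1−α) = s / (n + δ).
k^0.5 = 0.23 / (0.023 + 0.064) = 0.23 / 0.087 = 2.6437
k* = 2.6437^(1/0.5) ≈ 6.9891
y* = (k*)^α = 6.9891^0.5 ≈ 2.6437
c* = (1 − s)·y* = (1 − 0.23) × 2.6437 ≈ 2.0356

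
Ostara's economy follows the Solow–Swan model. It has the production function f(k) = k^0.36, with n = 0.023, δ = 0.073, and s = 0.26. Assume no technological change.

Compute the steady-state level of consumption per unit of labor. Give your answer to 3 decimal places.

c* ≈ 1.296

In steady state, investment equals break-even investment: s·k^α = (n + δ)·k.
Rearranging, k^(1−α) = s / (n + δ).
k^0.64 = 0.26 / (0.023 + 0.073) = 0.26 / 0.096 = 2.7083
k* = 2.7083^(1/0.64) ≈ 4.7434
y* = (k*)^α = 4.7434^0.36 ≈ 1.7514
c* = (1 − s)·y* = (1 − 0.26) × 1.7514 ≈ 1.2960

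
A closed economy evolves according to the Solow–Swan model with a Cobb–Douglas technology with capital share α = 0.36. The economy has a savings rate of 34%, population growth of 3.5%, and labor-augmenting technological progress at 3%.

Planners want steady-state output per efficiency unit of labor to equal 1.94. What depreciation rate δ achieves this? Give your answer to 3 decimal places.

δ ≈ 0.040

In steady state, investment equals break-even investment: s·k^α = (n + g + δ)·k.
Since y* = [s/(n + g + δ)]^(α/(1−α)), we have s/(n + g + δ) = (y*)^((1−α)/α) = 1.94^1.7778 = 3.2483.
Therefore n + g + δ = s / 3.2483 = 0.34 / 3.2483 = 0.1047, so δ = 0.1047 − 0.065 = 0.0397.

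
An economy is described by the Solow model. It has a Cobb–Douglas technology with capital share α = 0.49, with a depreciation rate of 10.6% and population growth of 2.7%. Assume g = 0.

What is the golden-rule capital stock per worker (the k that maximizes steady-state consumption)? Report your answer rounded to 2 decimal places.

The golden rule sets f'(k) = n + δ, i.e. α·k^(α−1) = n + δ.
So k^(1−α) = α / (n + δ) = 0.49 / 0.133 = 3.6842.
k_gold = 3.6842^(1/0.51) ≈ 12.8966

k_gold ≈ 12.90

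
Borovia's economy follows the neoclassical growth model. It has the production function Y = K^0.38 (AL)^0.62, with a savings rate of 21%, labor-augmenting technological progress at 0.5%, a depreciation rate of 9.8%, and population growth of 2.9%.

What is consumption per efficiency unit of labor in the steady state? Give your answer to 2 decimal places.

Steady state requires s·f(k) = (n + g + δ)·k, i.e. s·k^α = (n + g + δ)·k.
Dividing both sides by k: k^(1−α) = s / (n + g + δ).
k^0.62 = 0.21 / (0.029 + 0.005 + 0.098) = 0.21 / 0.132 = 1.5909
k* = 1.5909^(1/0.62) ≈ 2.1146
y* = (k*)^α = 2.1146^0.38 ≈ 1.3292
c* = (1 − s)·y* = (1 − 0.21) × 1.3292 ≈ 1.0501

c* ≈ 1.05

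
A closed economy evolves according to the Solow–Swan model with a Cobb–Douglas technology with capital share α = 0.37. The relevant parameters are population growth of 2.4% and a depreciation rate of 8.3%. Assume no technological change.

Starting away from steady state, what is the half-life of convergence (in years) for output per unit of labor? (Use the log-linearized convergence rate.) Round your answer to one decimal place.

Near the steady state the convergence rate is λ = (1 − α)(n + δ).
λ = (1 − 0.37) × 0.107 = 0.63 × 0.107 = 0.06741
Half-life = ln 2 / λ = 0.6931 / 0.06741 ≈ 10.28 years

half-life ≈ 10.3 years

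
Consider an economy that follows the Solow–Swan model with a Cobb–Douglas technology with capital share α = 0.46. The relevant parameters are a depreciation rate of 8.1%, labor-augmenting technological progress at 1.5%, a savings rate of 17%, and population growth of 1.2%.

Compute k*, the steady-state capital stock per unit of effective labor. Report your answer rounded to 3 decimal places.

k* ≈ 2.317

In steady state, investment equals break-even investment: s·k^α = (n + g + δ)·k.
Rearranging, k^(1−α) = s / (n + g + δ).
k^0.54 = 0.17 / (0.012 + 0.015 + 0.081) = 0.17 / 0.108 = 1.5741
k* = 1.5741^(1/0.54) ≈ 2.3167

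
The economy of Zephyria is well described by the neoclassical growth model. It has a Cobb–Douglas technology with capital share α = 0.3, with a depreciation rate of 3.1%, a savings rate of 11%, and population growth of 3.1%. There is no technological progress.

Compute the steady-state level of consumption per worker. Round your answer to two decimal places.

c* = 1.14

In steady state, investment equals break-even investment: s·k^α = (n + δ)·k.
Dividing both sides by k: k^(1−α) = s / (n + δ).
k^0.7 = 0.11 / (0.031 + 0.031) = 0.11 / 0.062 = 1.7742
k* = 1.7742^(1/0.7) ≈ 2.2684
y* = (k*)^α = 2.2684^0.3 ≈ 1.2785
c* = (1 − s)·y* = (1 − 0.11) × 1.2785 ≈ 1.1379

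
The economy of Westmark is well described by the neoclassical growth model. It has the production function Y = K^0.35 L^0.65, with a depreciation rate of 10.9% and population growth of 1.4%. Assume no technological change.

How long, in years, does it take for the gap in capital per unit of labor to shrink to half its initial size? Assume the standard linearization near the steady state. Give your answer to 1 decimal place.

t_½ ≈ 8.7 years

Near the steady state the convergence rate is λ = (1 − α)(n + δ).
λ = (1 − 0.35) × 0.123 = 0.65 × 0.123 = 0.07995
Half-life = ln 2 / λ = 0.6931 / 0.07995 ≈ 8.67 years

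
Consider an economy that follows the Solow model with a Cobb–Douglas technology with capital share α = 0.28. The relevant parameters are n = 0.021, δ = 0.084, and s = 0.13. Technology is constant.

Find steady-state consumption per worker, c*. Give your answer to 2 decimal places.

In steady state, investment equals break-even investment: s·k^α = (n + δ)·k.
Rearranging, k^(1−α) = s / (n + δ).
k^0.72 = 0.13 / (0.021 + 0.084) = 0.13 / 0.105 = 1.2381
k* = 1.2381^(1/0.72) ≈ 1.3453
y* = (k*)^α = 1.3453^0.28 ≈ 1.0866
c* = (1 − s)·y* = (1 − 0.13) × 1.0866 ≈ 0.9453

c* ≈ 0.95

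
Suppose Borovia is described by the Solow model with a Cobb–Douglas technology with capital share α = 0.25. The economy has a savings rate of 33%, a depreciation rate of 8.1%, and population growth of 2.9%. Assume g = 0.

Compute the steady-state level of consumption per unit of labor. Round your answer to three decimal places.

c* = 0.966

Steady state requires s·f(k) = (n + δ)·k, i.e. s·k^α = (n + δ)·k.
Rearranging, k^(1−α) = s / (n + δ).
k^0.75 = 0.33 / (0.029 + 0.081) = 0.33 / 0.110 = 3.0000
k* = 3.0000^(1/0.75) ≈ 4.3267
y* = (k*)^α = 4.3267^0.25 ≈ 1.4422
c* = (1 − s)·y* = (1 − 0.33) × 1.4422 ≈ 0.9663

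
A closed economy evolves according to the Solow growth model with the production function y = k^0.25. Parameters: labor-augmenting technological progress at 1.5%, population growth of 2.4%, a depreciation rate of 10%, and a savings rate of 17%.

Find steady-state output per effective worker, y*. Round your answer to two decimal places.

y* ≈ 1.07

Steady state requires s·f(k) = (n + g + δ)·k, i.e. s·k^α = (n + g + δ)·k.
Dividing both sides by k: k^(1−α) = s / (n + g + δ).
k^0.75 = 0.17 / (0.024 + 0.015 + 0.100) = 0.17 / 0.139 = 1.2230
k* = 1.2230^(1/0.75) ≈ 1.3079
y* = (k*)^α = 1.3079^0.25 ≈ 1.0694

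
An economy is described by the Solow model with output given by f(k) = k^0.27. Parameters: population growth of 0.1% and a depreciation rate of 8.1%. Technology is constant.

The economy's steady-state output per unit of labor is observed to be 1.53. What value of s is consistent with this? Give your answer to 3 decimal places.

s ≈ 0.259

Steady state requires s·f(k) = (n + δ)·k, i.e. s·k^α = (n + δ)·k.
Since y* = [s/(n + δ)]^(α/(1−α)), we have s/(n + δ) = (y*)^((1−α)/α) = 1.53^2.7037 = 3.1575.
Therefore s = 3.1575 × (n + δ) = 3.1575 × 0.082 = 0.2589.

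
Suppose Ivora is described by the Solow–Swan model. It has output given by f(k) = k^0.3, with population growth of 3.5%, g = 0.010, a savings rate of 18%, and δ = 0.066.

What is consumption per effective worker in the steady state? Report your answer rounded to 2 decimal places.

c* = 1.01

In steady state, investment equals break-even investment: s·k^α = (n + g + δ)·k.
Rearranging, k^(1−α) = s / (n + g + δ).
k^0.7 = 0.18 / (0.035 + 0.010 + 0.066) = 0.18 / 0.111 = 1.6216
k* = 1.6216^(1/0.7) ≈ 1.9949
y* = (k*)^α = 1.9949^0.3 ≈ 1.2302
c* = (1 − s)·y* = (1 − 0.18) × 1.2302 ≈ 1.0088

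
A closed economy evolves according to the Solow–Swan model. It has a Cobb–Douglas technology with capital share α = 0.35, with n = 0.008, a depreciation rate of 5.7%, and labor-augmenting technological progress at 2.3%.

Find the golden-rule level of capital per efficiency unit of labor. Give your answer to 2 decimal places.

The golden rule sets f'(k) = n + g + δ, i.e. α·k^(α−1) = n + g + δ.
So k^(1−α) = α / (n + g + δ) = 0.35 / 0.088 = 3.9773.
k_gold = 3.9773^(1/0.65) ≈ 8.3646

k_gold ≈ 8.36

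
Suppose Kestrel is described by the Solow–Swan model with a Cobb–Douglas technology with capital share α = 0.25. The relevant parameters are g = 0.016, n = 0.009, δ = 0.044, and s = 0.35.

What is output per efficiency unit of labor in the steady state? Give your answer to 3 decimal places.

y* = 1.718

In steady state, investment equals break-even investment: s·k^α = (n + g + δ)·k.
Rearranging, k^(1−α) = s / (n + g + δ).
k^0.75 = 0.35 / (0.009 + 0.016 + 0.044) = 0.35 / 0.069 = 5.0725
k* = 5.0725^(1/0.75) ≈ 8.7156
y* = (k*)^α = 8.7156^0.25 ≈ 1.7182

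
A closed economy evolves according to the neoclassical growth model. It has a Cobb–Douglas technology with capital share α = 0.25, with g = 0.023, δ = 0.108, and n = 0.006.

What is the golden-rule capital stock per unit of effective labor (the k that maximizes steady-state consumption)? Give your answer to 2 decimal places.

The golden rule sets f'(k) = n + g + δ, i.e. α·k^(α−1) = n + g + δ.
So k^(1−α) = α / (n + g + δ) = 0.25 / 0.137 = 1.8248.
k_gold = 1.8248^(1/0.75) ≈ 2.2299

k_gold ≈ 2.23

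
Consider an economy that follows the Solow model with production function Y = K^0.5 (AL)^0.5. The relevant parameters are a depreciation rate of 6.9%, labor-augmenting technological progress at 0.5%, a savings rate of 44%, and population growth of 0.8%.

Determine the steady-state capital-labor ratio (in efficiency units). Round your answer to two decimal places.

k* ≈ 28.79

In steady state, investment equals break-even investment: s·k^α = (n + g + δ)·k.
Rearranging, k^(1−α) = s / (n + g + δ).
k^0.5 = 0.44 / (0.008 + 0.005 + 0.069) = 0.44 / 0.082 = 5.3659
k* = 5.3659^(1/0.5) ≈ 28.7929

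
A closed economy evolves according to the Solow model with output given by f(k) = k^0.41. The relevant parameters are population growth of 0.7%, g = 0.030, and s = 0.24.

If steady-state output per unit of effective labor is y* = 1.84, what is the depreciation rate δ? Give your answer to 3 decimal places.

δ ≈ 0.063

Steady state requires s·f(k) = (n + g + δ)·k, i.e. s·k^α = (n + g + δ)·k.
Since y* = [s/(n + g + δ)]^(α/(1−α)), we have s/(n + g + δ) = (y*)^((1−α)/α) = 1.84^1.439 = 2.4048.
Therefore n + g + δ = s / 2.4048 = 0.24 / 2.4048 = 0.0998, so δ = 0.0998 − 0.037 = 0.0628.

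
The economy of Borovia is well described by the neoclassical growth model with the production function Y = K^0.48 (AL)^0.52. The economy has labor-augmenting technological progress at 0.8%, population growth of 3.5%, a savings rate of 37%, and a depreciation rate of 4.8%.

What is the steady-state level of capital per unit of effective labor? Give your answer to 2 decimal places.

Steady state requires s·f(k) = (n + g + δ)·k, i.e. s·k^α = (n + g + δ)·k.
Rearranging, k^(1−α) = s / (n + g + δ).
k^0.52 = 0.37 / (0.035 + 0.008 + 0.048) = 0.37 / 0.091 = 4.0659
k* = 4.0659^(1/0.52) ≈ 14.8407

k* ≈ 14.84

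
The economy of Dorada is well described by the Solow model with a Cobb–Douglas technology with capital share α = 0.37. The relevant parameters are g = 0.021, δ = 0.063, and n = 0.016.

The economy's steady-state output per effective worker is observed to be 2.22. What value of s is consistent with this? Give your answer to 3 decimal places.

At the steady state, Δk = 0, so s·k^α = (n + g + δ)·k.
Since y* = [s/(n + g + δ)]^(α/(1−α)), we have s/(n + g + δ) = (y*)^((1−α)/α) = 2.22^1.7027 = 3.8881.
Therefore s = 3.8881 × (n + g + δ) = 3.8881 × 0.100 = 0.3888.

s ≈ 0.389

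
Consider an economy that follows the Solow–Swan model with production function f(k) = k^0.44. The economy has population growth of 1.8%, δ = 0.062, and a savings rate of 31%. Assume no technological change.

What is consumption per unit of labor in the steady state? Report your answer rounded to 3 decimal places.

At the steady state, Δk = 0, so s·k^α = (n + δ)·k.
Rearranging, k^(1−α) = s / (n + δ).
k^0.56 = 0.31 / (0.018 + 0.062) = 0.31 / 0.080 = 3.8750
k* = 3.8750^(1/0.56) ≈ 11.2327
y* = (k*)^α = 11.2327^0.44 ≈ 2.8988
c* = (1 − s)·y* = (1 − 0.31) × 2.8988 ≈ 2.0002

c* = 2.000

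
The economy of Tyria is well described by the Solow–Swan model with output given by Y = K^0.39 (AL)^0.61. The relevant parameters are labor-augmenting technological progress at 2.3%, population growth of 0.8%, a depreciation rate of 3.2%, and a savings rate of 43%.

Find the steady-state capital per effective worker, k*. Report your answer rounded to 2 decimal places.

Steady state requires s·f(k) = (n + g + δ)·k, i.e. s·k^α = (n + g + δ)·k.
Dividing both sides by k: k^(1−α) = s / (n + g + δ).
k^0.61 = 0.43 / (0.008 + 0.023 + 0.032) = 0.43 / 0.063 = 6.8254
k* = 6.8254^(1/0.61) ≈ 23.3036

k* = 23.30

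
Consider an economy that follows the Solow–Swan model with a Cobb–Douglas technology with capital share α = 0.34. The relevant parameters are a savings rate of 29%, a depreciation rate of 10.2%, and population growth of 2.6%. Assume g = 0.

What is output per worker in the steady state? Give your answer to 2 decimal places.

In steady state, investment equals break-even investment: s·k^α = (n + δ)·k.
Dividing both sides by k: k^(1−α) = s / (n + δ).
k^0.66 = 0.29 / (0.026 + 0.102) = 0.29 / 0.128 = 2.2656
k* = 2.2656^(1/0.66) ≈ 3.4527
y* = (k*)^α = 3.4527^0.34 ≈ 1.5240

y* = 1.52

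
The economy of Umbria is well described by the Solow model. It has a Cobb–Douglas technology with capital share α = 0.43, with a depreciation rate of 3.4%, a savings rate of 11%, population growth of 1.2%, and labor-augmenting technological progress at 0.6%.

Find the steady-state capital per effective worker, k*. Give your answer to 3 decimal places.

At the steady state, Δk = 0, so s·k^α = (n + g + δ)·k.
Rearranging, k^(1−α) = s / (n + g + δ).
k^0.57 = 0.11 / (0.012 + 0.006 + 0.034) = 0.11 / 0.052 = 2.1154
k* = 2.1154^(1/0.57) ≈ 3.7228

k* ≈ 3.723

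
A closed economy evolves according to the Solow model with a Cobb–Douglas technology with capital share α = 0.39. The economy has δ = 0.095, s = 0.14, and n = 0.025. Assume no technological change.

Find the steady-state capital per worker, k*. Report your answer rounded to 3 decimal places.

k* ≈ 1.288

At the steady state, Δk = 0, so s·k^α = (n + δ)·k.
Rearranging, k^(1−α) = s / (n + δ).
k^0.61 = 0.14 / (0.025 + 0.095) = 0.14 / 0.120 = 1.1667
k* = 1.1667^(1/0.61) ≈ 1.2876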